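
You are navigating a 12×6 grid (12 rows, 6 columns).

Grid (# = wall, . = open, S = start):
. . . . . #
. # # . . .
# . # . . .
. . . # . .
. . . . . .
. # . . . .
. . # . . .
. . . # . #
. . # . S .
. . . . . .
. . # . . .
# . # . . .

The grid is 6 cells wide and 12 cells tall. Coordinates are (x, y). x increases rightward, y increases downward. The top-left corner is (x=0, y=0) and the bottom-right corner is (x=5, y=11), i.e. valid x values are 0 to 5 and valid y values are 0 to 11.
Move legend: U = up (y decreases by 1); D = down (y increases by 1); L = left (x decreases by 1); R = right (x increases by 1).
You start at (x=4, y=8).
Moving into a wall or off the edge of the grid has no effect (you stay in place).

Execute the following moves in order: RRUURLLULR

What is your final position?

Answer: Final position: (x=4, y=8)

Derivation:
Start: (x=4, y=8)
  R (right): (x=4, y=8) -> (x=5, y=8)
  R (right): blocked, stay at (x=5, y=8)
  U (up): blocked, stay at (x=5, y=8)
  U (up): blocked, stay at (x=5, y=8)
  R (right): blocked, stay at (x=5, y=8)
  L (left): (x=5, y=8) -> (x=4, y=8)
  L (left): (x=4, y=8) -> (x=3, y=8)
  U (up): blocked, stay at (x=3, y=8)
  L (left): blocked, stay at (x=3, y=8)
  R (right): (x=3, y=8) -> (x=4, y=8)
Final: (x=4, y=8)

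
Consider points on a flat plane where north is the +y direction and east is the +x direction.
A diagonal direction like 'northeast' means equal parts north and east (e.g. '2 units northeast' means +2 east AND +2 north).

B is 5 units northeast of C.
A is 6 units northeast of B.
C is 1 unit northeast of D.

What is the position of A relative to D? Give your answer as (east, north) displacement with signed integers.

Answer: A is at (east=12, north=12) relative to D.

Derivation:
Place D at the origin (east=0, north=0).
  C is 1 unit northeast of D: delta (east=+1, north=+1); C at (east=1, north=1).
  B is 5 units northeast of C: delta (east=+5, north=+5); B at (east=6, north=6).
  A is 6 units northeast of B: delta (east=+6, north=+6); A at (east=12, north=12).
Therefore A relative to D: (east=12, north=12).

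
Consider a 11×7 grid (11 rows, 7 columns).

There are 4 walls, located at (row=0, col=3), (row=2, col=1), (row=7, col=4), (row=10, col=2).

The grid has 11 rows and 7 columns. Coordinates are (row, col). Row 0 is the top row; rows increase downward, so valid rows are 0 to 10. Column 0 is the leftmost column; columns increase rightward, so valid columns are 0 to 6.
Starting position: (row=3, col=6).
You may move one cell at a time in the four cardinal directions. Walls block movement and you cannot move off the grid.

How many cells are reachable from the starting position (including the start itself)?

Answer: Reachable cells: 73

Derivation:
BFS flood-fill from (row=3, col=6):
  Distance 0: (row=3, col=6)
  Distance 1: (row=2, col=6), (row=3, col=5), (row=4, col=6)
  Distance 2: (row=1, col=6), (row=2, col=5), (row=3, col=4), (row=4, col=5), (row=5, col=6)
  Distance 3: (row=0, col=6), (row=1, col=5), (row=2, col=4), (row=3, col=3), (row=4, col=4), (row=5, col=5), (row=6, col=6)
  Distance 4: (row=0, col=5), (row=1, col=4), (row=2, col=3), (row=3, col=2), (row=4, col=3), (row=5, col=4), (row=6, col=5), (row=7, col=6)
  Distance 5: (row=0, col=4), (row=1, col=3), (row=2, col=2), (row=3, col=1), (row=4, col=2), (row=5, col=3), (row=6, col=4), (row=7, col=5), (row=8, col=6)
  Distance 6: (row=1, col=2), (row=3, col=0), (row=4, col=1), (row=5, col=2), (row=6, col=3), (row=8, col=5), (row=9, col=6)
  Distance 7: (row=0, col=2), (row=1, col=1), (row=2, col=0), (row=4, col=0), (row=5, col=1), (row=6, col=2), (row=7, col=3), (row=8, col=4), (row=9, col=5), (row=10, col=6)
  Distance 8: (row=0, col=1), (row=1, col=0), (row=5, col=0), (row=6, col=1), (row=7, col=2), (row=8, col=3), (row=9, col=4), (row=10, col=5)
  Distance 9: (row=0, col=0), (row=6, col=0), (row=7, col=1), (row=8, col=2), (row=9, col=3), (row=10, col=4)
  Distance 10: (row=7, col=0), (row=8, col=1), (row=9, col=2), (row=10, col=3)
  Distance 11: (row=8, col=0), (row=9, col=1)
  Distance 12: (row=9, col=0), (row=10, col=1)
  Distance 13: (row=10, col=0)
Total reachable: 73 (grid has 73 open cells total)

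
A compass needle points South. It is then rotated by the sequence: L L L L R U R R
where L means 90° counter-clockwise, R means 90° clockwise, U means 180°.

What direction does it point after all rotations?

Start: South
  L (left (90° counter-clockwise)) -> East
  L (left (90° counter-clockwise)) -> North
  L (left (90° counter-clockwise)) -> West
  L (left (90° counter-clockwise)) -> South
  R (right (90° clockwise)) -> West
  U (U-turn (180°)) -> East
  R (right (90° clockwise)) -> South
  R (right (90° clockwise)) -> West
Final: West

Answer: Final heading: West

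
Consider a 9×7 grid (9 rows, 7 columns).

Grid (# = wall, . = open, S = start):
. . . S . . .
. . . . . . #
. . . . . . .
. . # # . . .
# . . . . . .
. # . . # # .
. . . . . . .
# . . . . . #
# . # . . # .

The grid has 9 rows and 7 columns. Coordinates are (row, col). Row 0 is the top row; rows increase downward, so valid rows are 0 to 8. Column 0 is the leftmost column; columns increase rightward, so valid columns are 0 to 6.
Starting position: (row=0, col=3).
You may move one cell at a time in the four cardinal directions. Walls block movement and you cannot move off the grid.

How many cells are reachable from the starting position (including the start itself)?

BFS flood-fill from (row=0, col=3):
  Distance 0: (row=0, col=3)
  Distance 1: (row=0, col=2), (row=0, col=4), (row=1, col=3)
  Distance 2: (row=0, col=1), (row=0, col=5), (row=1, col=2), (row=1, col=4), (row=2, col=3)
  Distance 3: (row=0, col=0), (row=0, col=6), (row=1, col=1), (row=1, col=5), (row=2, col=2), (row=2, col=4)
  Distance 4: (row=1, col=0), (row=2, col=1), (row=2, col=5), (row=3, col=4)
  Distance 5: (row=2, col=0), (row=2, col=6), (row=3, col=1), (row=3, col=5), (row=4, col=4)
  Distance 6: (row=3, col=0), (row=3, col=6), (row=4, col=1), (row=4, col=3), (row=4, col=5)
  Distance 7: (row=4, col=2), (row=4, col=6), (row=5, col=3)
  Distance 8: (row=5, col=2), (row=5, col=6), (row=6, col=3)
  Distance 9: (row=6, col=2), (row=6, col=4), (row=6, col=6), (row=7, col=3)
  Distance 10: (row=6, col=1), (row=6, col=5), (row=7, col=2), (row=7, col=4), (row=8, col=3)
  Distance 11: (row=6, col=0), (row=7, col=1), (row=7, col=5), (row=8, col=4)
  Distance 12: (row=5, col=0), (row=8, col=1)
Total reachable: 50 (grid has 51 open cells total)

Answer: Reachable cells: 50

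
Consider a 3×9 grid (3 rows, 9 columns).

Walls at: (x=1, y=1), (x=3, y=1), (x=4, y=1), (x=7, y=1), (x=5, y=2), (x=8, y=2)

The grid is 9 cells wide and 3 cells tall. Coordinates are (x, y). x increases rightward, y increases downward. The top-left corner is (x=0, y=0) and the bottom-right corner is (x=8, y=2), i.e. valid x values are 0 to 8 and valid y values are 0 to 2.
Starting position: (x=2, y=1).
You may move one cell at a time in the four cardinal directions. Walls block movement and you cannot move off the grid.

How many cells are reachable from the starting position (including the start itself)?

Answer: Reachable cells: 21

Derivation:
BFS flood-fill from (x=2, y=1):
  Distance 0: (x=2, y=1)
  Distance 1: (x=2, y=0), (x=2, y=2)
  Distance 2: (x=1, y=0), (x=3, y=0), (x=1, y=2), (x=3, y=2)
  Distance 3: (x=0, y=0), (x=4, y=0), (x=0, y=2), (x=4, y=2)
  Distance 4: (x=5, y=0), (x=0, y=1)
  Distance 5: (x=6, y=0), (x=5, y=1)
  Distance 6: (x=7, y=0), (x=6, y=1)
  Distance 7: (x=8, y=0), (x=6, y=2)
  Distance 8: (x=8, y=1), (x=7, y=2)
Total reachable: 21 (grid has 21 open cells total)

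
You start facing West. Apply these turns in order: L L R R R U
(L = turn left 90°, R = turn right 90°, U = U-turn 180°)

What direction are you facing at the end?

Start: West
  L (left (90° counter-clockwise)) -> South
  L (left (90° counter-clockwise)) -> East
  R (right (90° clockwise)) -> South
  R (right (90° clockwise)) -> West
  R (right (90° clockwise)) -> North
  U (U-turn (180°)) -> South
Final: South

Answer: Final heading: South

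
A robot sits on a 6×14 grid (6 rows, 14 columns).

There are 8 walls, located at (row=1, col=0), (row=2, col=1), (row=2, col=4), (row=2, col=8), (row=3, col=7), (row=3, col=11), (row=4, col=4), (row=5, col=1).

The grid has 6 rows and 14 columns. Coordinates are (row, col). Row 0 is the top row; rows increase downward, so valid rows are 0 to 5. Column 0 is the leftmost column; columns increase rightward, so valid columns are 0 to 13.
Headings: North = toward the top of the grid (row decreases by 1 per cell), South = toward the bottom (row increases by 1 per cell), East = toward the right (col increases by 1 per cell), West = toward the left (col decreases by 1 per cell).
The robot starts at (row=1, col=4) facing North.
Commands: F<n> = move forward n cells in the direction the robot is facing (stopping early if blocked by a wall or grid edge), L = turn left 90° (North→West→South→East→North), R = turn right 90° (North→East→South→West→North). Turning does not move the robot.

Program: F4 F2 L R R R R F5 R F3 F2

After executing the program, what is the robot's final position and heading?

Start: (row=1, col=4), facing North
  F4: move forward 1/4 (blocked), now at (row=0, col=4)
  F2: move forward 0/2 (blocked), now at (row=0, col=4)
  L: turn left, now facing West
  R: turn right, now facing North
  R: turn right, now facing East
  R: turn right, now facing South
  R: turn right, now facing West
  F5: move forward 4/5 (blocked), now at (row=0, col=0)
  R: turn right, now facing North
  F3: move forward 0/3 (blocked), now at (row=0, col=0)
  F2: move forward 0/2 (blocked), now at (row=0, col=0)
Final: (row=0, col=0), facing North

Answer: Final position: (row=0, col=0), facing North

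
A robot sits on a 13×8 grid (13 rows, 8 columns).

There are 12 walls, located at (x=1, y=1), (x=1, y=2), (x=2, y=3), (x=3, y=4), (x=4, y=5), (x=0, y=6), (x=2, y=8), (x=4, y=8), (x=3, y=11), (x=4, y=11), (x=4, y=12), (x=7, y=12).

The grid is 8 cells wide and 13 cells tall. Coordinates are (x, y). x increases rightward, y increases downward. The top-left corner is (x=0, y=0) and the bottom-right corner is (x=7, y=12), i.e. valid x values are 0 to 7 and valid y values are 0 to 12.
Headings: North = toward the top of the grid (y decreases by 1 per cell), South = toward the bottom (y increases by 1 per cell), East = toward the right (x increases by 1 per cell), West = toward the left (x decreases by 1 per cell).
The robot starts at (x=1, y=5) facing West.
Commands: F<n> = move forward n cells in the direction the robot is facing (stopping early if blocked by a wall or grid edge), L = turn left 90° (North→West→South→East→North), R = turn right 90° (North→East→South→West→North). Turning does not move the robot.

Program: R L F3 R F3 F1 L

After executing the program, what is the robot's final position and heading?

Start: (x=1, y=5), facing West
  R: turn right, now facing North
  L: turn left, now facing West
  F3: move forward 1/3 (blocked), now at (x=0, y=5)
  R: turn right, now facing North
  F3: move forward 3, now at (x=0, y=2)
  F1: move forward 1, now at (x=0, y=1)
  L: turn left, now facing West
Final: (x=0, y=1), facing West

Answer: Final position: (x=0, y=1), facing West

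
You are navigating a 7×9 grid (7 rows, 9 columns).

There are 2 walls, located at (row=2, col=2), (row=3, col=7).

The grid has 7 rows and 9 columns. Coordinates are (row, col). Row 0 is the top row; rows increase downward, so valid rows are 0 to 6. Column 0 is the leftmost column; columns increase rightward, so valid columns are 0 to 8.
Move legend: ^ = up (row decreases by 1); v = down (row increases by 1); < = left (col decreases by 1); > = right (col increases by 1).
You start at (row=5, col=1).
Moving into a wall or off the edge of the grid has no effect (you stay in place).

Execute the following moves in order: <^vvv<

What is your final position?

Answer: Final position: (row=6, col=0)

Derivation:
Start: (row=5, col=1)
  < (left): (row=5, col=1) -> (row=5, col=0)
  ^ (up): (row=5, col=0) -> (row=4, col=0)
  v (down): (row=4, col=0) -> (row=5, col=0)
  v (down): (row=5, col=0) -> (row=6, col=0)
  v (down): blocked, stay at (row=6, col=0)
  < (left): blocked, stay at (row=6, col=0)
Final: (row=6, col=0)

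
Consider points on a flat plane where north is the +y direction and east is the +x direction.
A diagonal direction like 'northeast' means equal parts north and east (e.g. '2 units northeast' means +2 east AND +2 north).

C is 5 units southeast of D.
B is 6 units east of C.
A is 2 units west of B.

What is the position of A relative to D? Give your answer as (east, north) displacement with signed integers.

Place D at the origin (east=0, north=0).
  C is 5 units southeast of D: delta (east=+5, north=-5); C at (east=5, north=-5).
  B is 6 units east of C: delta (east=+6, north=+0); B at (east=11, north=-5).
  A is 2 units west of B: delta (east=-2, north=+0); A at (east=9, north=-5).
Therefore A relative to D: (east=9, north=-5).

Answer: A is at (east=9, north=-5) relative to D.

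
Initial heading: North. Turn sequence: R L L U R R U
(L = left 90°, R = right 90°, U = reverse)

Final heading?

Answer: Final heading: East

Derivation:
Start: North
  R (right (90° clockwise)) -> East
  L (left (90° counter-clockwise)) -> North
  L (left (90° counter-clockwise)) -> West
  U (U-turn (180°)) -> East
  R (right (90° clockwise)) -> South
  R (right (90° clockwise)) -> West
  U (U-turn (180°)) -> East
Final: East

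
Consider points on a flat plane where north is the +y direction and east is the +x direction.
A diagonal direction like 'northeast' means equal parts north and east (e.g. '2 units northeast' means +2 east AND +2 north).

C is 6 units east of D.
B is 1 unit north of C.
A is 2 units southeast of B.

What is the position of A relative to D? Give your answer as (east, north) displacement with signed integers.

Answer: A is at (east=8, north=-1) relative to D.

Derivation:
Place D at the origin (east=0, north=0).
  C is 6 units east of D: delta (east=+6, north=+0); C at (east=6, north=0).
  B is 1 unit north of C: delta (east=+0, north=+1); B at (east=6, north=1).
  A is 2 units southeast of B: delta (east=+2, north=-2); A at (east=8, north=-1).
Therefore A relative to D: (east=8, north=-1).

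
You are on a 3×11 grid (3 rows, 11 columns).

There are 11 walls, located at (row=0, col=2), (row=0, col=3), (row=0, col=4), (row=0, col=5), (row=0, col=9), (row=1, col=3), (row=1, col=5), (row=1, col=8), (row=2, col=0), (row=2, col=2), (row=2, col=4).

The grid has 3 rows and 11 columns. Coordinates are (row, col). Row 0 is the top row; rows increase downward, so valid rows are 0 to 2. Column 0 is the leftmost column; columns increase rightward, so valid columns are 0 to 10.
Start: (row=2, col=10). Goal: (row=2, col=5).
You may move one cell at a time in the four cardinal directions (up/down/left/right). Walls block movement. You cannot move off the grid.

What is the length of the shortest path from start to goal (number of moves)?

BFS from (row=2, col=10) until reaching (row=2, col=5):
  Distance 0: (row=2, col=10)
  Distance 1: (row=1, col=10), (row=2, col=9)
  Distance 2: (row=0, col=10), (row=1, col=9), (row=2, col=8)
  Distance 3: (row=2, col=7)
  Distance 4: (row=1, col=7), (row=2, col=6)
  Distance 5: (row=0, col=7), (row=1, col=6), (row=2, col=5)  <- goal reached here
One shortest path (5 moves): (row=2, col=10) -> (row=2, col=9) -> (row=2, col=8) -> (row=2, col=7) -> (row=2, col=6) -> (row=2, col=5)

Answer: Shortest path length: 5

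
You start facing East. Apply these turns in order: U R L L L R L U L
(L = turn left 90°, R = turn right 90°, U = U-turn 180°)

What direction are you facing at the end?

Start: East
  U (U-turn (180°)) -> West
  R (right (90° clockwise)) -> North
  L (left (90° counter-clockwise)) -> West
  L (left (90° counter-clockwise)) -> South
  L (left (90° counter-clockwise)) -> East
  R (right (90° clockwise)) -> South
  L (left (90° counter-clockwise)) -> East
  U (U-turn (180°)) -> West
  L (left (90° counter-clockwise)) -> South
Final: South

Answer: Final heading: South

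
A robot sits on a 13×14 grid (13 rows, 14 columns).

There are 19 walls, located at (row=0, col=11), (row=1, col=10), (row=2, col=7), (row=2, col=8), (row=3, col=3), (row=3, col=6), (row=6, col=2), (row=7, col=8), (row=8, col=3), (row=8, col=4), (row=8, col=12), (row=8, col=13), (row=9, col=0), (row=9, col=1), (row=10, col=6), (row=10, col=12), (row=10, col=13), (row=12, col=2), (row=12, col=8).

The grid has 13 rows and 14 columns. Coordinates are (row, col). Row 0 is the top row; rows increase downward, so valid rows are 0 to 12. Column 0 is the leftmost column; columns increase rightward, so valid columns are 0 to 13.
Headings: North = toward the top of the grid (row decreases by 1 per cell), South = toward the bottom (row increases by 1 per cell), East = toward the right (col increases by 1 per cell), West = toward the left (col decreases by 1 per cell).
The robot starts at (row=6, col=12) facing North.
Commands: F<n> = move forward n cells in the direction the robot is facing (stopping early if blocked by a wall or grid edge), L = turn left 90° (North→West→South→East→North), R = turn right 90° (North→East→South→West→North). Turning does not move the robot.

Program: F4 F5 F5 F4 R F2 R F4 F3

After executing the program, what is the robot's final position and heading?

Answer: Final position: (row=7, col=13), facing South

Derivation:
Start: (row=6, col=12), facing North
  F4: move forward 4, now at (row=2, col=12)
  F5: move forward 2/5 (blocked), now at (row=0, col=12)
  F5: move forward 0/5 (blocked), now at (row=0, col=12)
  F4: move forward 0/4 (blocked), now at (row=0, col=12)
  R: turn right, now facing East
  F2: move forward 1/2 (blocked), now at (row=0, col=13)
  R: turn right, now facing South
  F4: move forward 4, now at (row=4, col=13)
  F3: move forward 3, now at (row=7, col=13)
Final: (row=7, col=13), facing South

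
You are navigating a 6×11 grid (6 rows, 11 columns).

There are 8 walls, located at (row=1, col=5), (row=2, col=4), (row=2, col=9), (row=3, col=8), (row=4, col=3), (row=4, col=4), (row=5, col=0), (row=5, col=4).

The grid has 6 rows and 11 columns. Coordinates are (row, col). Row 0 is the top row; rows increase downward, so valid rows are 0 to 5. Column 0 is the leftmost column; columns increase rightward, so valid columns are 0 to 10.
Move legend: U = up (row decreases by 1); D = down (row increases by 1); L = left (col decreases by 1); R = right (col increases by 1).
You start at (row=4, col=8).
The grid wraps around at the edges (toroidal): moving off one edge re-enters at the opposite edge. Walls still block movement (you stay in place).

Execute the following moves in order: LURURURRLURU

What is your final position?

Start: (row=4, col=8)
  L (left): (row=4, col=8) -> (row=4, col=7)
  U (up): (row=4, col=7) -> (row=3, col=7)
  R (right): blocked, stay at (row=3, col=7)
  U (up): (row=3, col=7) -> (row=2, col=7)
  R (right): (row=2, col=7) -> (row=2, col=8)
  U (up): (row=2, col=8) -> (row=1, col=8)
  R (right): (row=1, col=8) -> (row=1, col=9)
  R (right): (row=1, col=9) -> (row=1, col=10)
  L (left): (row=1, col=10) -> (row=1, col=9)
  U (up): (row=1, col=9) -> (row=0, col=9)
  R (right): (row=0, col=9) -> (row=0, col=10)
  U (up): (row=0, col=10) -> (row=5, col=10)
Final: (row=5, col=10)

Answer: Final position: (row=5, col=10)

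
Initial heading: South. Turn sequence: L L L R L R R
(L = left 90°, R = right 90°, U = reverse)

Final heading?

Answer: Final heading: East

Derivation:
Start: South
  L (left (90° counter-clockwise)) -> East
  L (left (90° counter-clockwise)) -> North
  L (left (90° counter-clockwise)) -> West
  R (right (90° clockwise)) -> North
  L (left (90° counter-clockwise)) -> West
  R (right (90° clockwise)) -> North
  R (right (90° clockwise)) -> East
Final: East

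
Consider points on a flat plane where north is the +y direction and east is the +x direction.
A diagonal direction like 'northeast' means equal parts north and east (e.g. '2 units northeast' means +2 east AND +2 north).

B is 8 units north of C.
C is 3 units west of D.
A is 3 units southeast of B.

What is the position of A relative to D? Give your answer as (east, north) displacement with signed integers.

Answer: A is at (east=0, north=5) relative to D.

Derivation:
Place D at the origin (east=0, north=0).
  C is 3 units west of D: delta (east=-3, north=+0); C at (east=-3, north=0).
  B is 8 units north of C: delta (east=+0, north=+8); B at (east=-3, north=8).
  A is 3 units southeast of B: delta (east=+3, north=-3); A at (east=0, north=5).
Therefore A relative to D: (east=0, north=5).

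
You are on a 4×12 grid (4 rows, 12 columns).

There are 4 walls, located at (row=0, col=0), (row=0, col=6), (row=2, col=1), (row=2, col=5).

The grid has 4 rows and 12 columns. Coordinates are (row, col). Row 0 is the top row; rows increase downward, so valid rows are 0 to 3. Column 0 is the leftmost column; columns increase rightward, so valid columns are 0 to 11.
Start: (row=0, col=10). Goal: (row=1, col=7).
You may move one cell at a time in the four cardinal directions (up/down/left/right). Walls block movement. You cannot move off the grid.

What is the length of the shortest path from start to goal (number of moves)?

BFS from (row=0, col=10) until reaching (row=1, col=7):
  Distance 0: (row=0, col=10)
  Distance 1: (row=0, col=9), (row=0, col=11), (row=1, col=10)
  Distance 2: (row=0, col=8), (row=1, col=9), (row=1, col=11), (row=2, col=10)
  Distance 3: (row=0, col=7), (row=1, col=8), (row=2, col=9), (row=2, col=11), (row=3, col=10)
  Distance 4: (row=1, col=7), (row=2, col=8), (row=3, col=9), (row=3, col=11)  <- goal reached here
One shortest path (4 moves): (row=0, col=10) -> (row=0, col=9) -> (row=0, col=8) -> (row=0, col=7) -> (row=1, col=7)

Answer: Shortest path length: 4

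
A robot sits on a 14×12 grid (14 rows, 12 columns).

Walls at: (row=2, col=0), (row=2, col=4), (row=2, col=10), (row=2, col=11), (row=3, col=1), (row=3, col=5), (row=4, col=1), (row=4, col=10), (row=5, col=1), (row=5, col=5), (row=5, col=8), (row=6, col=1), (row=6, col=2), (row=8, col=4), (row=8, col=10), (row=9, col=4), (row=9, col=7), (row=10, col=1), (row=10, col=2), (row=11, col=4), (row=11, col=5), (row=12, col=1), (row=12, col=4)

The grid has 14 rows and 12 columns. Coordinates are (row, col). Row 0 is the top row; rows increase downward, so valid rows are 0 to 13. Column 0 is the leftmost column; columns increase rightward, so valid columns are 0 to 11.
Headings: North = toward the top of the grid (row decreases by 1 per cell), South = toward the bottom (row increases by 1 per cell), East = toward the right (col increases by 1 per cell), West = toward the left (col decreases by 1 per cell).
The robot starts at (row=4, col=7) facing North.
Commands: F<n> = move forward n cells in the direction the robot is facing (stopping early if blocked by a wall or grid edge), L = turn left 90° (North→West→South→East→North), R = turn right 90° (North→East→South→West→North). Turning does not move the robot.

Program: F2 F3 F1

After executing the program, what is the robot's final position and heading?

Answer: Final position: (row=0, col=7), facing North

Derivation:
Start: (row=4, col=7), facing North
  F2: move forward 2, now at (row=2, col=7)
  F3: move forward 2/3 (blocked), now at (row=0, col=7)
  F1: move forward 0/1 (blocked), now at (row=0, col=7)
Final: (row=0, col=7), facing North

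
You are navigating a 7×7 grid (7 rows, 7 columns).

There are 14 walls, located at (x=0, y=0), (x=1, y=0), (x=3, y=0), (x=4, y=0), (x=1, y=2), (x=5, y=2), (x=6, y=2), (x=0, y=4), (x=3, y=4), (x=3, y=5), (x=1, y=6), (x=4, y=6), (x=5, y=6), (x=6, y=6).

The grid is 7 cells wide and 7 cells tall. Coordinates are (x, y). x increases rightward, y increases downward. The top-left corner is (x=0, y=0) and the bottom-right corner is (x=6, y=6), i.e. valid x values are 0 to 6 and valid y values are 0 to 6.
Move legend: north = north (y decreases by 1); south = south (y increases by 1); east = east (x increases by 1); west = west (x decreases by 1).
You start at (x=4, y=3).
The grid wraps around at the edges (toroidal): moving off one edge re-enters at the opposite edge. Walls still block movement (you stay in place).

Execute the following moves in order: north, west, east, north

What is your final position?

Answer: Final position: (x=4, y=1)

Derivation:
Start: (x=4, y=3)
  north (north): (x=4, y=3) -> (x=4, y=2)
  west (west): (x=4, y=2) -> (x=3, y=2)
  east (east): (x=3, y=2) -> (x=4, y=2)
  north (north): (x=4, y=2) -> (x=4, y=1)
Final: (x=4, y=1)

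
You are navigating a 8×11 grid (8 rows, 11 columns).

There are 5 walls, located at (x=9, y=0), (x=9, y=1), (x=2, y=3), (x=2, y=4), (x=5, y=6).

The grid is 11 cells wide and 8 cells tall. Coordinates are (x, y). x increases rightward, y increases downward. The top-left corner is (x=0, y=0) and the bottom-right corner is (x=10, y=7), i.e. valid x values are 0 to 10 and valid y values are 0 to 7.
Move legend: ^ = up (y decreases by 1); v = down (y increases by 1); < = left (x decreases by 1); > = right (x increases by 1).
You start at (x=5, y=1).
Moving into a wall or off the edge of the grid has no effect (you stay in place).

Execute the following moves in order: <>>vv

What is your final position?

Answer: Final position: (x=6, y=3)

Derivation:
Start: (x=5, y=1)
  < (left): (x=5, y=1) -> (x=4, y=1)
  > (right): (x=4, y=1) -> (x=5, y=1)
  > (right): (x=5, y=1) -> (x=6, y=1)
  v (down): (x=6, y=1) -> (x=6, y=2)
  v (down): (x=6, y=2) -> (x=6, y=3)
Final: (x=6, y=3)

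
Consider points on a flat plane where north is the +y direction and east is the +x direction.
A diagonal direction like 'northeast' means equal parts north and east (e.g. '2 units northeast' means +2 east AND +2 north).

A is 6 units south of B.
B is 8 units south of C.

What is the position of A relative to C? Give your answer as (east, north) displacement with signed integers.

Place C at the origin (east=0, north=0).
  B is 8 units south of C: delta (east=+0, north=-8); B at (east=0, north=-8).
  A is 6 units south of B: delta (east=+0, north=-6); A at (east=0, north=-14).
Therefore A relative to C: (east=0, north=-14).

Answer: A is at (east=0, north=-14) relative to C.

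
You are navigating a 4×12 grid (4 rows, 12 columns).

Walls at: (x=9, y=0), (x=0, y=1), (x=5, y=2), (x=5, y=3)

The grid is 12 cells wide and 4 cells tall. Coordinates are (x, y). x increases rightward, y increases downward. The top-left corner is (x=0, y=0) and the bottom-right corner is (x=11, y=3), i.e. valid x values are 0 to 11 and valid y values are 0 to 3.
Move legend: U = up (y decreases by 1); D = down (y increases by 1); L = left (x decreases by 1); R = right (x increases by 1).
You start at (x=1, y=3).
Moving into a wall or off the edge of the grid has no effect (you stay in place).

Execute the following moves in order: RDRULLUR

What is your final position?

Start: (x=1, y=3)
  R (right): (x=1, y=3) -> (x=2, y=3)
  D (down): blocked, stay at (x=2, y=3)
  R (right): (x=2, y=3) -> (x=3, y=3)
  U (up): (x=3, y=3) -> (x=3, y=2)
  L (left): (x=3, y=2) -> (x=2, y=2)
  L (left): (x=2, y=2) -> (x=1, y=2)
  U (up): (x=1, y=2) -> (x=1, y=1)
  R (right): (x=1, y=1) -> (x=2, y=1)
Final: (x=2, y=1)

Answer: Final position: (x=2, y=1)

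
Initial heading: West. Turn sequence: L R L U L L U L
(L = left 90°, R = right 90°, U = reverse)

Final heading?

Answer: Final heading: West

Derivation:
Start: West
  L (left (90° counter-clockwise)) -> South
  R (right (90° clockwise)) -> West
  L (left (90° counter-clockwise)) -> South
  U (U-turn (180°)) -> North
  L (left (90° counter-clockwise)) -> West
  L (left (90° counter-clockwise)) -> South
  U (U-turn (180°)) -> North
  L (left (90° counter-clockwise)) -> West
Final: West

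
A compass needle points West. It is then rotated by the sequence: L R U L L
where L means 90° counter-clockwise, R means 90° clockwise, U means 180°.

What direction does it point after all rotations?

Start: West
  L (left (90° counter-clockwise)) -> South
  R (right (90° clockwise)) -> West
  U (U-turn (180°)) -> East
  L (left (90° counter-clockwise)) -> North
  L (left (90° counter-clockwise)) -> West
Final: West

Answer: Final heading: West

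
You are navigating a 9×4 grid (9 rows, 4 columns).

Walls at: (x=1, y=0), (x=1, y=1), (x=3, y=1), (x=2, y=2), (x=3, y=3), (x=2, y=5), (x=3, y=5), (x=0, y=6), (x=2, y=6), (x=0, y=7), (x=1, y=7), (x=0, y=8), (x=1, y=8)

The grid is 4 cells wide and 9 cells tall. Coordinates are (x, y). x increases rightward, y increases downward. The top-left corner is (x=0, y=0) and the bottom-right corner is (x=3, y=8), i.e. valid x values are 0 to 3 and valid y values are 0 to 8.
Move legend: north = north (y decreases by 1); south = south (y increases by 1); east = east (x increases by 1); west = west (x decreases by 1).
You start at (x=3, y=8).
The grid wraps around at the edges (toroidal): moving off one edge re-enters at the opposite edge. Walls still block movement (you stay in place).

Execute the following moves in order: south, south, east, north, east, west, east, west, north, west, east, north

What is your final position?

Start: (x=3, y=8)
  south (south): (x=3, y=8) -> (x=3, y=0)
  south (south): blocked, stay at (x=3, y=0)
  east (east): (x=3, y=0) -> (x=0, y=0)
  north (north): blocked, stay at (x=0, y=0)
  east (east): blocked, stay at (x=0, y=0)
  west (west): (x=0, y=0) -> (x=3, y=0)
  east (east): (x=3, y=0) -> (x=0, y=0)
  west (west): (x=0, y=0) -> (x=3, y=0)
  north (north): (x=3, y=0) -> (x=3, y=8)
  west (west): (x=3, y=8) -> (x=2, y=8)
  east (east): (x=2, y=8) -> (x=3, y=8)
  north (north): (x=3, y=8) -> (x=3, y=7)
Final: (x=3, y=7)

Answer: Final position: (x=3, y=7)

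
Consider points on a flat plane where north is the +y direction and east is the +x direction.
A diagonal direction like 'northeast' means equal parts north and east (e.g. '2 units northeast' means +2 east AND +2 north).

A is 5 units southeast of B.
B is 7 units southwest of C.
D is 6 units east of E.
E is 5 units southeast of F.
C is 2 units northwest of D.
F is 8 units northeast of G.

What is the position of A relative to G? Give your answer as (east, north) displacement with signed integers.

Place G at the origin (east=0, north=0).
  F is 8 units northeast of G: delta (east=+8, north=+8); F at (east=8, north=8).
  E is 5 units southeast of F: delta (east=+5, north=-5); E at (east=13, north=3).
  D is 6 units east of E: delta (east=+6, north=+0); D at (east=19, north=3).
  C is 2 units northwest of D: delta (east=-2, north=+2); C at (east=17, north=5).
  B is 7 units southwest of C: delta (east=-7, north=-7); B at (east=10, north=-2).
  A is 5 units southeast of B: delta (east=+5, north=-5); A at (east=15, north=-7).
Therefore A relative to G: (east=15, north=-7).

Answer: A is at (east=15, north=-7) relative to G.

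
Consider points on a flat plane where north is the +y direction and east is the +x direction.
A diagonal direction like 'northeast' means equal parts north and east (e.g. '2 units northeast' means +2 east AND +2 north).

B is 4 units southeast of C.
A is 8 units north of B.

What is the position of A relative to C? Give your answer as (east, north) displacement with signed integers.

Answer: A is at (east=4, north=4) relative to C.

Derivation:
Place C at the origin (east=0, north=0).
  B is 4 units southeast of C: delta (east=+4, north=-4); B at (east=4, north=-4).
  A is 8 units north of B: delta (east=+0, north=+8); A at (east=4, north=4).
Therefore A relative to C: (east=4, north=4).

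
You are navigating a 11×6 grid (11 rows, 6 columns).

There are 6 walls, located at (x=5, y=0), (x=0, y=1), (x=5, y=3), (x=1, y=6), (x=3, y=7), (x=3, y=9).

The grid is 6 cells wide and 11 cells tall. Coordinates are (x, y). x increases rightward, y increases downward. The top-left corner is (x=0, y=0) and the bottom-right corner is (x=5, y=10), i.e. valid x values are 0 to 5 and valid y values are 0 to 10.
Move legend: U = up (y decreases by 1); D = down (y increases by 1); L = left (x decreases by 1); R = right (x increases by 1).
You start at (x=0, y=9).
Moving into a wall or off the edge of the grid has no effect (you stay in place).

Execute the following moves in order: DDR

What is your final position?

Answer: Final position: (x=1, y=10)

Derivation:
Start: (x=0, y=9)
  D (down): (x=0, y=9) -> (x=0, y=10)
  D (down): blocked, stay at (x=0, y=10)
  R (right): (x=0, y=10) -> (x=1, y=10)
Final: (x=1, y=10)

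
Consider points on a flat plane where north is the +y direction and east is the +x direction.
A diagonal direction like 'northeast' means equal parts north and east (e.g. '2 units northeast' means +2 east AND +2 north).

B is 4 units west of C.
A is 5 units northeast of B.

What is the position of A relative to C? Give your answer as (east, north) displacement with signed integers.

Answer: A is at (east=1, north=5) relative to C.

Derivation:
Place C at the origin (east=0, north=0).
  B is 4 units west of C: delta (east=-4, north=+0); B at (east=-4, north=0).
  A is 5 units northeast of B: delta (east=+5, north=+5); A at (east=1, north=5).
Therefore A relative to C: (east=1, north=5).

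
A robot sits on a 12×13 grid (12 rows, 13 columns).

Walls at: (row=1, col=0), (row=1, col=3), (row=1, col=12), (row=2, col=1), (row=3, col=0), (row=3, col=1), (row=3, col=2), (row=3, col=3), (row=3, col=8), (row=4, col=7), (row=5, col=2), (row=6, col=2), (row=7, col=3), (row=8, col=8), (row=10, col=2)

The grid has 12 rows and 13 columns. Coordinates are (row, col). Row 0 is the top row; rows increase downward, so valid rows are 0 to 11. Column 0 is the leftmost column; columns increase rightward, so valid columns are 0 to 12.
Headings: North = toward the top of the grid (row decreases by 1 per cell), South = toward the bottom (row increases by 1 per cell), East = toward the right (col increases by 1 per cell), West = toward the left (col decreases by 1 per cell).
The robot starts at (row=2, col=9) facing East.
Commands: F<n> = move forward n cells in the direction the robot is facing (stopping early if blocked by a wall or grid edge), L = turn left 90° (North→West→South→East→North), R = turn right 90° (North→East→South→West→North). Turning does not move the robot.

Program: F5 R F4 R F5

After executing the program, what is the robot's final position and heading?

Answer: Final position: (row=6, col=7), facing West

Derivation:
Start: (row=2, col=9), facing East
  F5: move forward 3/5 (blocked), now at (row=2, col=12)
  R: turn right, now facing South
  F4: move forward 4, now at (row=6, col=12)
  R: turn right, now facing West
  F5: move forward 5, now at (row=6, col=7)
Final: (row=6, col=7), facing West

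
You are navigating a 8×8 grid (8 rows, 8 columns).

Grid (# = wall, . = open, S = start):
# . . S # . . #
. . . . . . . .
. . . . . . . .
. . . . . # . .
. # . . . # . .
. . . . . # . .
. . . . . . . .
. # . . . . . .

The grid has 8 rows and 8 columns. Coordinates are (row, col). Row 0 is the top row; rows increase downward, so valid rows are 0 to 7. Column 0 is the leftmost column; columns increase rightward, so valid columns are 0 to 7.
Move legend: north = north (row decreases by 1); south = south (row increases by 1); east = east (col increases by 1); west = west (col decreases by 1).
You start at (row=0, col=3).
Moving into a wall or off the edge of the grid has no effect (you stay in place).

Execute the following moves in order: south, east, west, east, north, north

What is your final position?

Start: (row=0, col=3)
  south (south): (row=0, col=3) -> (row=1, col=3)
  east (east): (row=1, col=3) -> (row=1, col=4)
  west (west): (row=1, col=4) -> (row=1, col=3)
  east (east): (row=1, col=3) -> (row=1, col=4)
  north (north): blocked, stay at (row=1, col=4)
  north (north): blocked, stay at (row=1, col=4)
Final: (row=1, col=4)

Answer: Final position: (row=1, col=4)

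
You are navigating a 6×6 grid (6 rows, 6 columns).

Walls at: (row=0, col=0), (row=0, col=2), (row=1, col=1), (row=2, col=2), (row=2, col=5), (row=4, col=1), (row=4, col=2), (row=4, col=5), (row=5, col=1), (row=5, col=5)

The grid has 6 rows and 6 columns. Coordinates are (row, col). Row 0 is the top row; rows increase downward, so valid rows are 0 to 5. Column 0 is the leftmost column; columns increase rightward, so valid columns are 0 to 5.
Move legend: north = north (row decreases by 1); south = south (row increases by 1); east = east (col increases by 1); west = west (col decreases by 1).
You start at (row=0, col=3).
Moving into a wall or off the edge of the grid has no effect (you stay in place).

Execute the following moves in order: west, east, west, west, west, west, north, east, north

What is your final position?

Start: (row=0, col=3)
  west (west): blocked, stay at (row=0, col=3)
  east (east): (row=0, col=3) -> (row=0, col=4)
  west (west): (row=0, col=4) -> (row=0, col=3)
  [×3]west (west): blocked, stay at (row=0, col=3)
  north (north): blocked, stay at (row=0, col=3)
  east (east): (row=0, col=3) -> (row=0, col=4)
  north (north): blocked, stay at (row=0, col=4)
Final: (row=0, col=4)

Answer: Final position: (row=0, col=4)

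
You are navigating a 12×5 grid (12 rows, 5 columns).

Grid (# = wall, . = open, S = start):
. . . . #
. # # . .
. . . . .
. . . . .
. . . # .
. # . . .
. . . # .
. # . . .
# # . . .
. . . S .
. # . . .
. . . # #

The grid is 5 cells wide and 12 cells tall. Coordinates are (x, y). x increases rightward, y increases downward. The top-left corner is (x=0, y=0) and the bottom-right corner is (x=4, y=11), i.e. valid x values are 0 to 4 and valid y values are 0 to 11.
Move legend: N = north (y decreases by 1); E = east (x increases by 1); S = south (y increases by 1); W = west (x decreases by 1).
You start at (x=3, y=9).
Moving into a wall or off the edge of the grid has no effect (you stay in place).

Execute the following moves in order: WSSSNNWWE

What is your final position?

Start: (x=3, y=9)
  W (west): (x=3, y=9) -> (x=2, y=9)
  S (south): (x=2, y=9) -> (x=2, y=10)
  S (south): (x=2, y=10) -> (x=2, y=11)
  S (south): blocked, stay at (x=2, y=11)
  N (north): (x=2, y=11) -> (x=2, y=10)
  N (north): (x=2, y=10) -> (x=2, y=9)
  W (west): (x=2, y=9) -> (x=1, y=9)
  W (west): (x=1, y=9) -> (x=0, y=9)
  E (east): (x=0, y=9) -> (x=1, y=9)
Final: (x=1, y=9)

Answer: Final position: (x=1, y=9)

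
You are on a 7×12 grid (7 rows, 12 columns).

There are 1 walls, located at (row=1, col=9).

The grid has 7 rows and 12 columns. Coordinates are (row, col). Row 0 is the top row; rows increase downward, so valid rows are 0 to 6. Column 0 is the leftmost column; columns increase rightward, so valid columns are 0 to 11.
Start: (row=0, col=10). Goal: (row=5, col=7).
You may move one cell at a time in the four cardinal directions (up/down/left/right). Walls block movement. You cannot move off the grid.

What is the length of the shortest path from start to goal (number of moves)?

BFS from (row=0, col=10) until reaching (row=5, col=7):
  Distance 0: (row=0, col=10)
  Distance 1: (row=0, col=9), (row=0, col=11), (row=1, col=10)
  Distance 2: (row=0, col=8), (row=1, col=11), (row=2, col=10)
  Distance 3: (row=0, col=7), (row=1, col=8), (row=2, col=9), (row=2, col=11), (row=3, col=10)
  Distance 4: (row=0, col=6), (row=1, col=7), (row=2, col=8), (row=3, col=9), (row=3, col=11), (row=4, col=10)
  Distance 5: (row=0, col=5), (row=1, col=6), (row=2, col=7), (row=3, col=8), (row=4, col=9), (row=4, col=11), (row=5, col=10)
  Distance 6: (row=0, col=4), (row=1, col=5), (row=2, col=6), (row=3, col=7), (row=4, col=8), (row=5, col=9), (row=5, col=11), (row=6, col=10)
  Distance 7: (row=0, col=3), (row=1, col=4), (row=2, col=5), (row=3, col=6), (row=4, col=7), (row=5, col=8), (row=6, col=9), (row=6, col=11)
  Distance 8: (row=0, col=2), (row=1, col=3), (row=2, col=4), (row=3, col=5), (row=4, col=6), (row=5, col=7), (row=6, col=8)  <- goal reached here
One shortest path (8 moves): (row=0, col=10) -> (row=0, col=9) -> (row=0, col=8) -> (row=0, col=7) -> (row=1, col=7) -> (row=2, col=7) -> (row=3, col=7) -> (row=4, col=7) -> (row=5, col=7)

Answer: Shortest path length: 8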